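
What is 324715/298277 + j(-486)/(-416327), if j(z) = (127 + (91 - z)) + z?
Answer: 135122597419/124180768579 ≈ 1.0881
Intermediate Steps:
j(z) = 218 (j(z) = (218 - z) + z = 218)
324715/298277 + j(-486)/(-416327) = 324715/298277 + 218/(-416327) = 324715*(1/298277) + 218*(-1/416327) = 324715/298277 - 218/416327 = 135122597419/124180768579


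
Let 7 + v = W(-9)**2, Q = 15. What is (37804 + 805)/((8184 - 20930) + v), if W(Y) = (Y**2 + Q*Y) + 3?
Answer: -38609/10152 ≈ -3.8031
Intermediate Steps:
W(Y) = 3 + Y**2 + 15*Y (W(Y) = (Y**2 + 15*Y) + 3 = 3 + Y**2 + 15*Y)
v = 2594 (v = -7 + (3 + (-9)**2 + 15*(-9))**2 = -7 + (3 + 81 - 135)**2 = -7 + (-51)**2 = -7 + 2601 = 2594)
(37804 + 805)/((8184 - 20930) + v) = (37804 + 805)/((8184 - 20930) + 2594) = 38609/(-12746 + 2594) = 38609/(-10152) = 38609*(-1/10152) = -38609/10152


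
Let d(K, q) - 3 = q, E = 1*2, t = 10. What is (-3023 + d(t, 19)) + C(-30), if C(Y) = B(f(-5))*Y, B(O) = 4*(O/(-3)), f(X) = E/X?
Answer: -3017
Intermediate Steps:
E = 2
d(K, q) = 3 + q
f(X) = 2/X
B(O) = -4*O/3 (B(O) = 4*(O*(-1/3)) = 4*(-O/3) = -4*O/3)
C(Y) = 8*Y/15 (C(Y) = (-8/(3*(-5)))*Y = (-8*(-1)/(3*5))*Y = (-4/3*(-2/5))*Y = 8*Y/15)
(-3023 + d(t, 19)) + C(-30) = (-3023 + (3 + 19)) + (8/15)*(-30) = (-3023 + 22) - 16 = -3001 - 16 = -3017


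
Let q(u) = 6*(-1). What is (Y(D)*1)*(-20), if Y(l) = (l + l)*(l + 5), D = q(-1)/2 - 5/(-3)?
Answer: 1760/9 ≈ 195.56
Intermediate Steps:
q(u) = -6
D = -4/3 (D = -6/2 - 5/(-3) = -6*½ - 5*(-⅓) = -3 + 5/3 = -4/3 ≈ -1.3333)
Y(l) = 2*l*(5 + l) (Y(l) = (2*l)*(5 + l) = 2*l*(5 + l))
(Y(D)*1)*(-20) = ((2*(-4/3)*(5 - 4/3))*1)*(-20) = ((2*(-4/3)*(11/3))*1)*(-20) = -88/9*1*(-20) = -88/9*(-20) = 1760/9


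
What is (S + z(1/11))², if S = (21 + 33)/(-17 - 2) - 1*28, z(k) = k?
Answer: 41306329/43681 ≈ 945.64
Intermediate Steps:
S = -586/19 (S = 54/(-19) - 28 = 54*(-1/19) - 28 = -54/19 - 28 = -586/19 ≈ -30.842)
(S + z(1/11))² = (-586/19 + 1/11)² = (-6427/209)² = 41306329/43681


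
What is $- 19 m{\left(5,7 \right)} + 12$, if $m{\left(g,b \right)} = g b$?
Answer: $-653$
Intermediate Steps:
$m{\left(g,b \right)} = b g$
$- 19 m{\left(5,7 \right)} + 12 = - 19 \cdot 7 \cdot 5 + 12 = \left(-19\right) 35 + 12 = -665 + 12 = -653$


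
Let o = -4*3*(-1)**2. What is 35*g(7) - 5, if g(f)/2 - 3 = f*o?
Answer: -5675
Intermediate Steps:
o = -12 (o = -12*1 = -12)
g(f) = 6 - 24*f (g(f) = 6 + 2*(f*(-12)) = 6 + 2*(-12*f) = 6 - 24*f)
35*g(7) - 5 = 35*(6 - 24*7) - 5 = 35*(6 - 168) - 5 = 35*(-162) - 5 = -5670 - 5 = -5675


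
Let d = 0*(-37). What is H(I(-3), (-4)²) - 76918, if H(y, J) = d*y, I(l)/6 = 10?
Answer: -76918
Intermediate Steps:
d = 0
I(l) = 60 (I(l) = 6*10 = 60)
H(y, J) = 0 (H(y, J) = 0*y = 0)
H(I(-3), (-4)²) - 76918 = 0 - 76918 = -76918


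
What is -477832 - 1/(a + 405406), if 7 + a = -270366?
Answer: -64523088457/135033 ≈ -4.7783e+5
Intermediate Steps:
a = -270373 (a = -7 - 270366 = -270373)
-477832 - 1/(a + 405406) = -477832 - 1/(-270373 + 405406) = -477832 - 1/135033 = -64523088457/135033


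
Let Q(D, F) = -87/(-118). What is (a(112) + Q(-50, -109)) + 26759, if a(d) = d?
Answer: 3170865/118 ≈ 26872.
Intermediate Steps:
Q(D, F) = 87/118 (Q(D, F) = -87*(-1/118) = 87/118)
(a(112) + Q(-50, -109)) + 26759 = (112 + 87/118) + 26759 = 13303/118 + 26759 = 3170865/118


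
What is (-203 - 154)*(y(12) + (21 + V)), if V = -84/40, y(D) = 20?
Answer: -138873/10 ≈ -13887.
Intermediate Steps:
V = -21/10 (V = -84*1/40 = -21/10 ≈ -2.1000)
(-203 - 154)*(y(12) + (21 + V)) = (-203 - 154)*(20 + (21 - 21/10)) = -357*(20 + 189/10) = -357*389/10 = -138873/10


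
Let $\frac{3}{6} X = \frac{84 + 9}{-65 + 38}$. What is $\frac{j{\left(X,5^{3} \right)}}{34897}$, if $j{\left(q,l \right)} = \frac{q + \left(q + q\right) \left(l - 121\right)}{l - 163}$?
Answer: $\frac{31}{663043} \approx 4.6754 \cdot 10^{-5}$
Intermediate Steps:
$X = - \frac{62}{9}$ ($X = 2 \frac{84 + 9}{-65 + 38} = 2 \frac{93}{-27} = 2 \cdot 93 \left(- \frac{1}{27}\right) = 2 \left(- \frac{31}{9}\right) = - \frac{62}{9} \approx -6.8889$)
$j{\left(q,l \right)} = \frac{q + 2 q \left(-121 + l\right)}{-163 + l}$
$\frac{j{\left(X,5^{3} \right)}}{34897} = \frac{\left(- \frac{62}{9}\right) \frac{1}{-163 + 5^{3}} \left(-241 + 2 \cdot 5^{3}\right)}{34897} = - \frac{62 \left(-241 + 2 \cdot 125\right)}{9 \left(-163 + 125\right)} \frac{1}{34897} = - \frac{62 \left(-241 + 250\right)}{9 \left(-38\right)} \frac{1}{34897} = \left(- \frac{62}{9}\right) \left(- \frac{1}{38}\right) 9 \cdot \frac{1}{34897} = \frac{31}{19} \cdot \frac{1}{34897} = \frac{31}{663043}$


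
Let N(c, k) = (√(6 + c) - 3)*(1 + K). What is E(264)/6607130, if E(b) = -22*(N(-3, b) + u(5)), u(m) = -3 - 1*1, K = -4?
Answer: -11/660713 + 33*√3/3303565 ≈ 6.5314e-7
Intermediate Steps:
u(m) = -4 (u(m) = -3 - 1 = -4)
N(c, k) = 9 - 3*√(6 + c) (N(c, k) = (√(6 + c) - 3)*(1 - 4) = (-3 + √(6 + c))*(-3) = 9 - 3*√(6 + c))
E(b) = -110 + 66*√3 (E(b) = -22*((9 - 3*√(6 - 3)) - 4) = -22*((9 - 3*√3) - 4) = -22*(5 - 3*√3) = -110 + 66*√3)
E(264)/6607130 = (-110 + 66*√3)/6607130 = (-110 + 66*√3)*(1/6607130) = -11/660713 + 33*√3/3303565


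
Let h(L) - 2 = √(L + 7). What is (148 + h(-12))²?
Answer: (150 + I*√5)² ≈ 22495.0 + 670.82*I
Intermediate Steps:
h(L) = 2 + √(7 + L) (h(L) = 2 + √(L + 7) = 2 + √(7 + L))
(148 + h(-12))² = (148 + (2 + √(7 - 12)))² = (148 + (2 + √(-5)))² = (148 + (2 + I*√5))² = (150 + I*√5)²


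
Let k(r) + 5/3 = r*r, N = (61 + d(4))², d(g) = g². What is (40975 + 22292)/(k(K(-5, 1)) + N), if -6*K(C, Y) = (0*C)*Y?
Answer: 189801/17782 ≈ 10.674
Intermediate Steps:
K(C, Y) = 0 (K(C, Y) = -0*C*Y/6 = -0*Y = -⅙*0 = 0)
N = 5929 (N = (61 + 4²)² = (61 + 16)² = 77² = 5929)
k(r) = -5/3 + r² (k(r) = -5/3 + r*r = -5/3 + r²)
(40975 + 22292)/(k(K(-5, 1)) + N) = (40975 + 22292)/((-5/3 + 0²) + 5929) = 63267/((-5/3 + 0) + 5929) = 63267/(-5/3 + 5929) = 63267/(17782/3) = 63267*(3/17782) = 189801/17782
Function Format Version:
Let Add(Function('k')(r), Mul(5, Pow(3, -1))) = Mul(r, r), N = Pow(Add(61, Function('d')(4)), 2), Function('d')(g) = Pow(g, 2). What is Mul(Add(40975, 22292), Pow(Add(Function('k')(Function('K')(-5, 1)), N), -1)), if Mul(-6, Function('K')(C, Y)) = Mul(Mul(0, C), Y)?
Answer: Rational(189801, 17782) ≈ 10.674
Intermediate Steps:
Function('K')(C, Y) = 0 (Function('K')(C, Y) = Mul(Rational(-1, 6), Mul(Mul(0, C), Y)) = Mul(Rational(-1, 6), Mul(0, Y)) = Mul(Rational(-1, 6), 0) = 0)
N = 5929 (N = Pow(Add(61, Pow(4, 2)), 2) = Pow(Add(61, 16), 2) = Pow(77, 2) = 5929)
Function('k')(r) = Add(Rational(-5, 3), Pow(r, 2)) (Function('k')(r) = Add(Rational(-5, 3), Mul(r, r)) = Add(Rational(-5, 3), Pow(r, 2)))
Mul(Add(40975, 22292), Pow(Add(Function('k')(Function('K')(-5, 1)), N), -1)) = Mul(Add(40975, 22292), Pow(Add(Add(Rational(-5, 3), Pow(0, 2)), 5929), -1)) = Mul(63267, Pow(Add(Add(Rational(-5, 3), 0), 5929), -1)) = Mul(63267, Pow(Add(Rational(-5, 3), 5929), -1)) = Mul(63267, Pow(Rational(17782, 3), -1)) = Mul(63267, Rational(3, 17782)) = Rational(189801, 17782)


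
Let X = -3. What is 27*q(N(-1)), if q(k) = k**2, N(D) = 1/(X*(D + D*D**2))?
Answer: 3/4 ≈ 0.75000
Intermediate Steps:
N(D) = 1/(-3*D - 3*D**3) (N(D) = 1/(-3*(D + D*D**2)) = 1/(-3*(D + D**3)) = 1/(-3*D - 3*D**3))
27*q(N(-1)) = 27*(-1/3/(-1*(1 + (-1)**2)))**2 = 27*(-1/3*(-1)/(1 + 1))**2 = 27*(-1/3*(-1)/2)**2 = 27*(-1/3*(-1)*1/2)**2 = 27*(1/6)**2 = 27*(1/36) = 3/4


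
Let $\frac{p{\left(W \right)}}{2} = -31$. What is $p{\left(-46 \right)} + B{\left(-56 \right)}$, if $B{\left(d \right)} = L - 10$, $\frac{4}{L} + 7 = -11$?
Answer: $- \frac{650}{9} \approx -72.222$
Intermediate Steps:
$L = - \frac{2}{9}$ ($L = \frac{4}{-7 - 11} = \frac{4}{-18} = 4 \left(- \frac{1}{18}\right) = - \frac{2}{9} \approx -0.22222$)
$B{\left(d \right)} = - \frac{92}{9}$ ($B{\left(d \right)} = - \frac{2}{9} - 10 = - \frac{92}{9}$)
$p{\left(W \right)} = -62$ ($p{\left(W \right)} = 2 \left(-31\right) = -62$)
$p{\left(-46 \right)} + B{\left(-56 \right)} = -62 - \frac{92}{9} = - \frac{650}{9}$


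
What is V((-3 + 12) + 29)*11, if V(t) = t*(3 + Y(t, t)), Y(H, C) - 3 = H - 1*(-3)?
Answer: 19646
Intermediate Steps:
Y(H, C) = 6 + H (Y(H, C) = 3 + (H - 1*(-3)) = 3 + (H + 3) = 3 + (3 + H) = 6 + H)
V(t) = t*(9 + t) (V(t) = t*(3 + (6 + t)) = t*(9 + t))
V((-3 + 12) + 29)*11 = (((-3 + 12) + 29)*(9 + ((-3 + 12) + 29)))*11 = ((9 + 29)*(9 + (9 + 29)))*11 = (38*(9 + 38))*11 = (38*47)*11 = 1786*11 = 19646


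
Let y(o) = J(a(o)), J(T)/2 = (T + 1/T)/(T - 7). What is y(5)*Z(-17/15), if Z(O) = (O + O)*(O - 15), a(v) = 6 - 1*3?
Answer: -8228/135 ≈ -60.948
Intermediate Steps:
a(v) = 3 (a(v) = 6 - 3 = 3)
Z(O) = 2*O*(-15 + O) (Z(O) = (2*O)*(-15 + O) = 2*O*(-15 + O))
J(T) = 2*(T + 1/T)/(-7 + T) (J(T) = 2*((T + 1/T)/(T - 7)) = 2*((T + 1/T)/(-7 + T)) = 2*(T + 1/T)/(-7 + T))
y(o) = -5/3 (y(o) = 2*(1 + 3²)/(3*(-7 + 3)) = 2*(⅓)*(1 + 9)/(-4) = 2*(⅓)*(-¼)*10 = -5/3)
y(5)*Z(-17/15) = -10*(-17/15)*(-15 - 17/15)/3 = -10*(-17*1/15)*(-15 - 17*1/15)/3 = -10*(-17)*(-15 - 17/15)/(3*15) = -10*(-17)*(-242)/(3*15*15) = -5/3*8228/225 = -8228/135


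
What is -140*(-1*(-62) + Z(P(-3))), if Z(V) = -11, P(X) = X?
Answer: -7140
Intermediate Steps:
-140*(-1*(-62) + Z(P(-3))) = -140*(-1*(-62) - 11) = -140*(62 - 11) = -140*51 = -7140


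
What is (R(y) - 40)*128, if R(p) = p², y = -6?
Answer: -512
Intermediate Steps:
(R(y) - 40)*128 = ((-6)² - 40)*128 = (36 - 40)*128 = -4*128 = -512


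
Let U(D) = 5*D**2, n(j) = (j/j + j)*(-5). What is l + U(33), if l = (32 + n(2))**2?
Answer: 5734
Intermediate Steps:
n(j) = -5 - 5*j (n(j) = (1 + j)*(-5) = -5 - 5*j)
l = 289 (l = (32 + (-5 - 5*2))**2 = (32 + (-5 - 10))**2 = (32 - 15)**2 = 17**2 = 289)
l + U(33) = 289 + 5*33**2 = 289 + 5*1089 = 289 + 5445 = 5734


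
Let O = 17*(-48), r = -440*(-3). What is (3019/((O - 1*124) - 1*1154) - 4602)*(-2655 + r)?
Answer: 4289625115/698 ≈ 6.1456e+6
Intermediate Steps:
r = 1320
O = -816
(3019/((O - 1*124) - 1*1154) - 4602)*(-2655 + r) = (3019/((-816 - 1*124) - 1*1154) - 4602)*(-2655 + 1320) = (3019/((-816 - 124) - 1154) - 4602)*(-1335) = (3019/(-940 - 1154) - 4602)*(-1335) = (3019/(-2094) - 4602)*(-1335) = (3019*(-1/2094) - 4602)*(-1335) = (-3019/2094 - 4602)*(-1335) = -9639607/2094*(-1335) = 4289625115/698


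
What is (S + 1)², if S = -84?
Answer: 6889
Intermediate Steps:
(S + 1)² = (-84 + 1)² = (-83)² = 6889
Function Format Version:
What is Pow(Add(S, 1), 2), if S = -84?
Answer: 6889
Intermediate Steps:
Pow(Add(S, 1), 2) = Pow(Add(-84, 1), 2) = Pow(-83, 2) = 6889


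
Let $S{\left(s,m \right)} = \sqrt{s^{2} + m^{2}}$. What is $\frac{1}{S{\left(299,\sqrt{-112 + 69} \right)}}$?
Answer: $\frac{\sqrt{89358}}{89358} \approx 0.0033453$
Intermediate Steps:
$S{\left(s,m \right)} = \sqrt{m^{2} + s^{2}}$
$\frac{1}{S{\left(299,\sqrt{-112 + 69} \right)}} = \frac{1}{\sqrt{\left(\sqrt{-112 + 69}\right)^{2} + 299^{2}}} = \frac{1}{\sqrt{\left(\sqrt{-43}\right)^{2} + 89401}} = \frac{1}{\sqrt{\left(i \sqrt{43}\right)^{2} + 89401}} = \frac{1}{\sqrt{-43 + 89401}} = \frac{1}{\sqrt{89358}} = \frac{\sqrt{89358}}{89358}$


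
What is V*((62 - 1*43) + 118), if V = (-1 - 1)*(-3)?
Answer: 822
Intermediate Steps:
V = 6 (V = -2*(-3) = 6)
V*((62 - 1*43) + 118) = 6*((62 - 1*43) + 118) = 6*((62 - 43) + 118) = 6*(19 + 118) = 6*137 = 822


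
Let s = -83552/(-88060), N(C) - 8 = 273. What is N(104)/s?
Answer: 883745/2984 ≈ 296.16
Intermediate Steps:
N(C) = 281 (N(C) = 8 + 273 = 281)
s = 2984/3145 (s = -83552*(-1/88060) = 2984/3145 ≈ 0.94881)
N(104)/s = 281/(2984/3145) = 281*(3145/2984) = 883745/2984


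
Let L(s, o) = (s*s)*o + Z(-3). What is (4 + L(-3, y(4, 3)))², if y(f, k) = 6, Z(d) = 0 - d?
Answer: 3721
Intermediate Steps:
Z(d) = -d
L(s, o) = 3 + o*s² (L(s, o) = (s*s)*o - 1*(-3) = s²*o + 3 = o*s² + 3 = 3 + o*s²)
(4 + L(-3, y(4, 3)))² = (4 + (3 + 6*(-3)²))² = (4 + (3 + 6*9))² = (4 + (3 + 54))² = (4 + 57)² = 61² = 3721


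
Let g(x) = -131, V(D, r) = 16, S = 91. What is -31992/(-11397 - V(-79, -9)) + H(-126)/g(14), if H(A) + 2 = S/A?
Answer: 75996373/26911854 ≈ 2.8239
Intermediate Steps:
H(A) = -2 + 91/A
-31992/(-11397 - V(-79, -9)) + H(-126)/g(14) = -31992/(-11397 - 1*16) + (-2 + 91/(-126))/(-131) = -31992/(-11397 - 16) + (-2 + 91*(-1/126))*(-1/131) = -31992/(-11413) + (-2 - 13/18)*(-1/131) = -31992*(-1/11413) - 49/18*(-1/131) = 31992/11413 + 49/2358 = 75996373/26911854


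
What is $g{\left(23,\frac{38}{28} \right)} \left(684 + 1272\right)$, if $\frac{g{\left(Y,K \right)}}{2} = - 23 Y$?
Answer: $-2069448$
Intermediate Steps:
$g{\left(Y,K \right)} = - 46 Y$ ($g{\left(Y,K \right)} = 2 \left(- 23 Y\right) = - 46 Y$)
$g{\left(23,\frac{38}{28} \right)} \left(684 + 1272\right) = \left(-46\right) 23 \left(684 + 1272\right) = \left(-1058\right) 1956 = -2069448$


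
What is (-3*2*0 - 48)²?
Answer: 2304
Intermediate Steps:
(-3*2*0 - 48)² = (-6*0 - 48)² = (0 - 48)² = (-48)² = 2304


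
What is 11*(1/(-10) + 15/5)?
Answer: 319/10 ≈ 31.900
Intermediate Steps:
11*(1/(-10) + 15/5) = 11*(1*(-⅒) + 15*(⅕)) = 11*(-⅒ + 3) = 11*(29/10) = 319/10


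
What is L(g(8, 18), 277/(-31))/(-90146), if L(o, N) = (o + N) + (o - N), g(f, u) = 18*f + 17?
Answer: -23/6439 ≈ -0.0035720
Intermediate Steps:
g(f, u) = 17 + 18*f
L(o, N) = 2*o (L(o, N) = (N + o) + (o - N) = 2*o)
L(g(8, 18), 277/(-31))/(-90146) = (2*(17 + 18*8))/(-90146) = (2*(17 + 144))*(-1/90146) = (2*161)*(-1/90146) = 322*(-1/90146) = -23/6439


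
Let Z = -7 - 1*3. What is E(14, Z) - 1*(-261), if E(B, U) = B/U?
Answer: 1298/5 ≈ 259.60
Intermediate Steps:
Z = -10 (Z = -7 - 3 = -10)
E(14, Z) - 1*(-261) = 14/(-10) - 1*(-261) = 14*(-⅒) + 261 = -7/5 + 261 = 1298/5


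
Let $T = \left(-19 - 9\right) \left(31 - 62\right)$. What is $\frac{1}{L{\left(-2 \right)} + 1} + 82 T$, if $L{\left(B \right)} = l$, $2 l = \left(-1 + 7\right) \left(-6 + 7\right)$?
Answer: $\frac{284705}{4} \approx 71176.0$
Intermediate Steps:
$l = 3$ ($l = \frac{\left(-1 + 7\right) \left(-6 + 7\right)}{2} = \frac{6 \cdot 1}{2} = \frac{1}{2} \cdot 6 = 3$)
$L{\left(B \right)} = 3$
$T = 868$ ($T = \left(-28\right) \left(-31\right) = 868$)
$\frac{1}{L{\left(-2 \right)} + 1} + 82 T = \frac{1}{3 + 1} + 82 \cdot 868 = \frac{1}{4} + 71176 = \frac{284705}{4}$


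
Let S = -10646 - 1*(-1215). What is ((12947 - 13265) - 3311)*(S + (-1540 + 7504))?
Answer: 12581743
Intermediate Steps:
S = -9431 (S = -10646 + 1215 = -9431)
((12947 - 13265) - 3311)*(S + (-1540 + 7504)) = ((12947 - 13265) - 3311)*(-9431 + (-1540 + 7504)) = (-318 - 3311)*(-9431 + 5964) = -3629*(-3467) = 12581743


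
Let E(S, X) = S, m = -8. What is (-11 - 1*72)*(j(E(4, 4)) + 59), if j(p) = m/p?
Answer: -4731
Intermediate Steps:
j(p) = -8/p
(-11 - 1*72)*(j(E(4, 4)) + 59) = (-11 - 1*72)*(-8/4 + 59) = (-11 - 72)*(-8*¼ + 59) = -83*(-2 + 59) = -83*57 = -4731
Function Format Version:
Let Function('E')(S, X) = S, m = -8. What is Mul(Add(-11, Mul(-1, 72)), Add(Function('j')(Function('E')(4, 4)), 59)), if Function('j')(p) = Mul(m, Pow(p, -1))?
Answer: -4731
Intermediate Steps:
Function('j')(p) = Mul(-8, Pow(p, -1))
Mul(Add(-11, Mul(-1, 72)), Add(Function('j')(Function('E')(4, 4)), 59)) = Mul(Add(-11, Mul(-1, 72)), Add(Mul(-8, Pow(4, -1)), 59)) = Mul(Add(-11, -72), Add(Mul(-8, Rational(1, 4)), 59)) = Mul(-83, Add(-2, 59)) = Mul(-83, 57) = -4731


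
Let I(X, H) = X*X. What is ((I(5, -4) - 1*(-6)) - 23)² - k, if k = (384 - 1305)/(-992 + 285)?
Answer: 44327/707 ≈ 62.697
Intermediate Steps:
I(X, H) = X²
k = 921/707 (k = -921/(-707) = -921*(-1/707) = 921/707 ≈ 1.3027)
((I(5, -4) - 1*(-6)) - 23)² - k = ((5² - 1*(-6)) - 23)² - 1*921/707 = ((25 + 6) - 23)² - 921/707 = (31 - 23)² - 921/707 = 8² - 921/707 = 64 - 921/707 = 44327/707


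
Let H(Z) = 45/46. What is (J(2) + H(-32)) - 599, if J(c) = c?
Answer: -27417/46 ≈ -596.02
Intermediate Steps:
H(Z) = 45/46 (H(Z) = 45*(1/46) = 45/46)
(J(2) + H(-32)) - 599 = (2 + 45/46) - 599 = 137/46 - 599 = -27417/46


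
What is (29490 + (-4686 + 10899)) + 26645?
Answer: 62348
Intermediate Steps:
(29490 + (-4686 + 10899)) + 26645 = (29490 + 6213) + 26645 = 35703 + 26645 = 62348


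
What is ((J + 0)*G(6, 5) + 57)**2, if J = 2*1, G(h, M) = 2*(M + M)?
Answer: 9409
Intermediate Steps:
G(h, M) = 4*M (G(h, M) = 2*(2*M) = 4*M)
J = 2
((J + 0)*G(6, 5) + 57)**2 = ((2 + 0)*(4*5) + 57)**2 = (2*20 + 57)**2 = (40 + 57)**2 = 97**2 = 9409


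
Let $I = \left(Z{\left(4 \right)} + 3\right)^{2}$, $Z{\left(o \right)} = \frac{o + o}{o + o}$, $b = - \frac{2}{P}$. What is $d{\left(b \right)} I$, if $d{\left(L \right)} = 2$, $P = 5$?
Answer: $32$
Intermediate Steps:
$b = - \frac{2}{5} \approx -0.4$
$Z{\left(o \right)} = 1$ ($Z{\left(o \right)} = \frac{2 o}{2 o} = 2 o \frac{1}{2 o} = 1$)
$I = 16$ ($I = \left(1 + 3\right)^{2} = 4^{2} = 16$)
$d{\left(b \right)} I = 2 \cdot 16 = 32$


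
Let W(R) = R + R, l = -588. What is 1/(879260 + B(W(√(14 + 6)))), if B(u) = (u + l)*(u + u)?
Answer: 14657/12887814972 + 98*√5/16109768715 ≈ 1.1509e-6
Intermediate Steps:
W(R) = 2*R
B(u) = 2*u*(-588 + u) (B(u) = (u - 588)*(u + u) = (-588 + u)*(2*u) = 2*u*(-588 + u))
1/(879260 + B(W(√(14 + 6)))) = 1/(879260 + 2*(2*√(14 + 6))*(-588 + 2*√(14 + 6))) = 1/(879260 + 2*(2*√20)*(-588 + 2*√20)) = 1/(879260 + 2*(2*(2*√5))*(-588 + 2*(2*√5))) = 1/(879260 + 2*(4*√5)*(-588 + 4*√5)) = 1/(879260 + 8*√5*(-588 + 4*√5))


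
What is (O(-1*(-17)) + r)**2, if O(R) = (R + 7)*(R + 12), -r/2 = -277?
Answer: 1562500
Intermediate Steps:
r = 554 (r = -2*(-277) = 554)
O(R) = (7 + R)*(12 + R)
(O(-1*(-17)) + r)**2 = ((84 + (-1*(-17))**2 + 19*(-1*(-17))) + 554)**2 = ((84 + 17**2 + 19*17) + 554)**2 = ((84 + 289 + 323) + 554)**2 = (696 + 554)**2 = 1250**2 = 1562500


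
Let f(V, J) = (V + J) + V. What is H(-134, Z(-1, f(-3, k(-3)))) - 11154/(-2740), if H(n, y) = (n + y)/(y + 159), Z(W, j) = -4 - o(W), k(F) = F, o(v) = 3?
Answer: 327267/104120 ≈ 3.1432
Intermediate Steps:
f(V, J) = J + 2*V (f(V, J) = (J + V) + V = J + 2*V)
Z(W, j) = -7 (Z(W, j) = -4 - 1*3 = -4 - 3 = -7)
H(n, y) = (n + y)/(159 + y)
H(-134, Z(-1, f(-3, k(-3)))) - 11154/(-2740) = (-134 - 7)/(159 - 7) - 11154/(-2740) = -141/152 - 11154*(-1)/2740 = (1/152)*(-141) - 1*(-5577/1370) = -141/152 + 5577/1370 = 327267/104120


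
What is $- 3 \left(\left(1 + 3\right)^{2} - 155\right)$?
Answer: $417$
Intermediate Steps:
$- 3 \left(\left(1 + 3\right)^{2} - 155\right) = - 3 \left(4^{2} - 155\right) = - 3 \left(16 - 155\right) = \left(-3\right) \left(-139\right) = 417$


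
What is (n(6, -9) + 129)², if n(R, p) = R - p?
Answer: 20736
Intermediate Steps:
(n(6, -9) + 129)² = ((6 - 1*(-9)) + 129)² = ((6 + 9) + 129)² = (15 + 129)² = 144² = 20736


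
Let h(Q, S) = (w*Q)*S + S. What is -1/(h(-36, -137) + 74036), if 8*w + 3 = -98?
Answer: -2/23265 ≈ -8.5966e-5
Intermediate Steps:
w = -101/8 (w = -3/8 + (⅛)*(-98) = -3/8 - 49/4 = -101/8 ≈ -12.625)
h(Q, S) = S - 101*Q*S/8 (h(Q, S) = (-101*Q/8)*S + S = -101*Q*S/8 + S = S - 101*Q*S/8)
-1/(h(-36, -137) + 74036) = -1/((⅛)*(-137)*(8 - 101*(-36)) + 74036) = -1/((⅛)*(-137)*(8 + 3636) + 74036) = -1/((⅛)*(-137)*3644 + 74036) = -1/(-124807/2 + 74036) = -1/23265/2 = -1*2/23265 = -2/23265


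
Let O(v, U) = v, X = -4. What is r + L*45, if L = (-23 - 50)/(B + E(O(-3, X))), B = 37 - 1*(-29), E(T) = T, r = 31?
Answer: -148/7 ≈ -21.143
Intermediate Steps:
B = 66 (B = 37 + 29 = 66)
L = -73/63 (L = (-23 - 50)/(66 - 3) = -73/63 ≈ -1.1587)
r + L*45 = 31 - 73/63*45 = 31 - 365/7 = -148/7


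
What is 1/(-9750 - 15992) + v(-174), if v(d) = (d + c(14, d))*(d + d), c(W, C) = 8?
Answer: 1487063855/25742 ≈ 57768.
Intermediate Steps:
v(d) = 2*d*(8 + d) (v(d) = (d + 8)*(d + d) = (8 + d)*(2*d) = 2*d*(8 + d))
1/(-9750 - 15992) + v(-174) = 1/(-9750 - 15992) + 2*(-174)*(8 - 174) = 1/(-25742) + 2*(-174)*(-166) = -1/25742 + 57768 = 1487063855/25742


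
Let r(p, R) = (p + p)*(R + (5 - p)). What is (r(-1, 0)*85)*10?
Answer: -10200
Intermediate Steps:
r(p, R) = 2*p*(5 + R - p) (r(p, R) = (2*p)*(5 + R - p) = 2*p*(5 + R - p))
(r(-1, 0)*85)*10 = ((2*(-1)*(5 + 0 - 1*(-1)))*85)*10 = ((2*(-1)*(5 + 0 + 1))*85)*10 = ((2*(-1)*6)*85)*10 = -12*85*10 = -1020*10 = -10200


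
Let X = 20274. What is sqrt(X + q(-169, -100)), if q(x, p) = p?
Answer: sqrt(20174) ≈ 142.04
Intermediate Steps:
sqrt(X + q(-169, -100)) = sqrt(20274 - 100) = sqrt(20174)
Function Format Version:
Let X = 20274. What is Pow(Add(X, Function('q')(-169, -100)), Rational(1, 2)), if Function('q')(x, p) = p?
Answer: Pow(20174, Rational(1, 2)) ≈ 142.04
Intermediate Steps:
Pow(Add(X, Function('q')(-169, -100)), Rational(1, 2)) = Pow(Add(20274, -100), Rational(1, 2)) = Pow(20174, Rational(1, 2))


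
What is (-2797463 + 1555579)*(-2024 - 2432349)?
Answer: 3023208878732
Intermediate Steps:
(-2797463 + 1555579)*(-2024 - 2432349) = -1241884*(-2434373) = 3023208878732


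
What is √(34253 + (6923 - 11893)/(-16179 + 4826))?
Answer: √4414946454487/11353 ≈ 185.08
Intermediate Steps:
√(34253 + (6923 - 11893)/(-16179 + 4826)) = √(34253 - 4970/(-11353)) = √(34253 - 4970*(-1/11353)) = √(34253 + 4970/11353) = √(388879279/11353) = √4414946454487/11353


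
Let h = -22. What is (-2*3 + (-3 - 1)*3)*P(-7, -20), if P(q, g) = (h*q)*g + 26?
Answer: 54972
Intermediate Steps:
P(q, g) = 26 - 22*g*q (P(q, g) = (-22*q)*g + 26 = -22*g*q + 26 = 26 - 22*g*q)
(-2*3 + (-3 - 1)*3)*P(-7, -20) = (-2*3 + (-3 - 1)*3)*(26 - 22*(-20)*(-7)) = (-6 - 4*3)*(26 - 3080) = (-6 - 12)*(-3054) = -18*(-3054) = 54972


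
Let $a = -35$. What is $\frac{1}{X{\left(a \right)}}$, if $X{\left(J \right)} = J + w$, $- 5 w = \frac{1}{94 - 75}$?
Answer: $- \frac{95}{3326} \approx -0.028563$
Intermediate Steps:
$w = - \frac{1}{95}$ ($w = - \frac{1}{5 \left(94 - 75\right)} = - \frac{1}{5 \cdot 19} = \left(- \frac{1}{5}\right) \frac{1}{19} = - \frac{1}{95} \approx -0.010526$)
$X{\left(J \right)} = - \frac{1}{95} + J$ ($X{\left(J \right)} = J - \frac{1}{95} = - \frac{1}{95} + J$)
$\frac{1}{X{\left(a \right)}} = \frac{1}{- \frac{1}{95} - 35} = \frac{1}{- \frac{3326}{95}} = - \frac{95}{3326}$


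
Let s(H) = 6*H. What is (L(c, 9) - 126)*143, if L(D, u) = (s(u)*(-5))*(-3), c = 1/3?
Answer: 97812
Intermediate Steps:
c = ⅓ ≈ 0.33333
L(D, u) = 90*u (L(D, u) = ((6*u)*(-5))*(-3) = -30*u*(-3) = 90*u)
(L(c, 9) - 126)*143 = (90*9 - 126)*143 = (810 - 126)*143 = 684*143 = 97812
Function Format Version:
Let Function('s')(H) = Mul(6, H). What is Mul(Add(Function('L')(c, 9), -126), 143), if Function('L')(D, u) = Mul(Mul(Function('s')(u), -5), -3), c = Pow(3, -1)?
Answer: 97812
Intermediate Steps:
c = Rational(1, 3) ≈ 0.33333
Function('L')(D, u) = Mul(90, u) (Function('L')(D, u) = Mul(Mul(Mul(6, u), -5), -3) = Mul(Mul(-30, u), -3) = Mul(90, u))
Mul(Add(Function('L')(c, 9), -126), 143) = Mul(Add(Mul(90, 9), -126), 143) = Mul(Add(810, -126), 143) = Mul(684, 143) = 97812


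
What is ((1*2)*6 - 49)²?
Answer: 1369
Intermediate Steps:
((1*2)*6 - 49)² = (2*6 - 49)² = (12 - 49)² = (-37)² = 1369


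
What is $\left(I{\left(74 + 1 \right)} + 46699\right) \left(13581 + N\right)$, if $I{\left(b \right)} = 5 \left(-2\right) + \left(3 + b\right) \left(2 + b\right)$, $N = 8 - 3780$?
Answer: $516885255$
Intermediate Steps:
$N = -3772$ ($N = 8 - 3780 = -3772$)
$I{\left(b \right)} = -10 + \left(2 + b\right) \left(3 + b\right)$
$\left(I{\left(74 + 1 \right)} + 46699\right) \left(13581 + N\right) = \left(\left(-4 + \left(74 + 1\right)^{2} + 5 \left(74 + 1\right)\right) + 46699\right) \left(13581 - 3772\right) = \left(\left(-4 + 75^{2} + 5 \cdot 75\right) + 46699\right) 9809 = \left(\left(-4 + 5625 + 375\right) + 46699\right) 9809 = \left(5996 + 46699\right) 9809 = 52695 \cdot 9809 = 516885255$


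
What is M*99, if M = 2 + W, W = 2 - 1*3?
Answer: 99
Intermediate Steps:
W = -1 (W = 2 - 3 = -1)
M = 1 (M = 2 - 1 = 1)
M*99 = 1*99 = 99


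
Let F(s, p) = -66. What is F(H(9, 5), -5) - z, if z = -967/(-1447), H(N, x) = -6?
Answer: -96469/1447 ≈ -66.668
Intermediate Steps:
z = 967/1447 (z = -967*(-1/1447) = 967/1447 ≈ 0.66828)
F(H(9, 5), -5) - z = -66 - 1*967/1447 = -66 - 967/1447 = -96469/1447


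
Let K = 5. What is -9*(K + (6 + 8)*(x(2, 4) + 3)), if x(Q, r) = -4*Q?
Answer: 585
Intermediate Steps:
-9*(K + (6 + 8)*(x(2, 4) + 3)) = -9*(5 + (6 + 8)*(-4*2 + 3)) = -9*(5 + 14*(-8 + 3)) = -9*(5 + 14*(-5)) = -9*(5 - 70) = -9*(-65) = 585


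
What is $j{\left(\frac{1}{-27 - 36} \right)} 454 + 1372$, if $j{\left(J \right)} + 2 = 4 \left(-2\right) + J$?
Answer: $- \frac{200038}{63} \approx -3175.2$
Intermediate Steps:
$j{\left(J \right)} = -10 + J$ ($j{\left(J \right)} = -2 + \left(4 \left(-2\right) + J\right) = -2 + \left(-8 + J\right) = -10 + J$)
$j{\left(\frac{1}{-27 - 36} \right)} 454 + 1372 = \left(-10 + \frac{1}{-27 - 36}\right) 454 + 1372 = \left(-10 + \frac{1}{-63}\right) 454 + 1372 = \left(-10 - \frac{1}{63}\right) 454 + 1372 = \left(- \frac{631}{63}\right) 454 + 1372 = - \frac{286474}{63} + 1372 = - \frac{200038}{63}$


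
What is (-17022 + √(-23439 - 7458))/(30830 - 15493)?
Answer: -17022/15337 + 3*I*√3433/15337 ≈ -1.1099 + 0.011461*I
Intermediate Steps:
(-17022 + √(-23439 - 7458))/(30830 - 15493) = (-17022 + √(-30897))/15337 = (-17022 + 3*I*√3433)*(1/15337) = -17022/15337 + 3*I*√3433/15337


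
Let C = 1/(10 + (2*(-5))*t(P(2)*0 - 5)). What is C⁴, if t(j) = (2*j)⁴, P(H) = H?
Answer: 1/99960005999600010000 ≈ 1.0004e-20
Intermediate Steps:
t(j) = 16*j⁴
C = -1/99990 (C = 1/(10 + (2*(-5))*(16*(2*0 - 5)⁴)) = 1/(10 - 160*(0 - 5)⁴) = 1/(10 - 160*(-5)⁴) = 1/(10 - 160*625) = 1/(10 - 10*10000) = 1/(10 - 100000) = 1/(-99990) = -1/99990 ≈ -1.0001e-5)
C⁴ = (-1/99990)⁴ = 1/99960005999600010000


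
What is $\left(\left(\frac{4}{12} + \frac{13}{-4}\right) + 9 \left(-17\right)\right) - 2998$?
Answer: $- \frac{37847}{12} \approx -3153.9$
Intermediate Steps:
$\left(\left(\frac{4}{12} + \frac{13}{-4}\right) + 9 \left(-17\right)\right) - 2998 = \left(\left(4 \cdot \frac{1}{12} + 13 \left(- \frac{1}{4}\right)\right) - 153\right) - 2998 = \left(\left(\frac{1}{3} - \frac{13}{4}\right) - 153\right) - 2998 = \left(- \frac{35}{12} - 153\right) - 2998 = - \frac{1871}{12} - 2998 = - \frac{37847}{12}$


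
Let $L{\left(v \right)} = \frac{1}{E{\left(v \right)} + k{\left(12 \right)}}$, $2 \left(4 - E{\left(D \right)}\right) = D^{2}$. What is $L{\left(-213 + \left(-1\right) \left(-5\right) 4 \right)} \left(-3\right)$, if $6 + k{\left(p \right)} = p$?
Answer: $\frac{6}{37229} \approx 0.00016116$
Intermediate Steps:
$k{\left(p \right)} = -6 + p$
$E{\left(D \right)} = 4 - \frac{D^{2}}{2}$
$L{\left(v \right)} = \frac{1}{10 - \frac{v^{2}}{2}}$ ($L{\left(v \right)} = \frac{1}{\left(4 - \frac{v^{2}}{2}\right) + \left(-6 + 12\right)} = \frac{1}{\left(4 - \frac{v^{2}}{2}\right) + 6} = \frac{1}{10 - \frac{v^{2}}{2}}$)
$L{\left(-213 + \left(-1\right) \left(-5\right) 4 \right)} \left(-3\right) = - \frac{2}{-20 + \left(-213 + \left(-1\right) \left(-5\right) 4\right)^{2}} \left(-3\right) = - \frac{2}{-20 + \left(-213 + 5 \cdot 4\right)^{2}} \left(-3\right) = - \frac{2}{-20 + \left(-213 + 20\right)^{2}} \left(-3\right) = - \frac{2}{-20 + \left(-193\right)^{2}} \left(-3\right) = - \frac{2}{-20 + 37249} \left(-3\right) = - \frac{2}{37229} \left(-3\right) = \left(-2\right) \frac{1}{37229} \left(-3\right) = \left(- \frac{2}{37229}\right) \left(-3\right) = \frac{6}{37229}$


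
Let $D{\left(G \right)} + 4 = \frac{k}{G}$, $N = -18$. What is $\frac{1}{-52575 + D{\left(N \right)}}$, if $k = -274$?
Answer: $- \frac{9}{473074} \approx -1.9025 \cdot 10^{-5}$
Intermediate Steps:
$D{\left(G \right)} = -4 - \frac{274}{G}$
$\frac{1}{-52575 + D{\left(N \right)}} = \frac{1}{-52575 - \left(4 + \frac{274}{-18}\right)} = \frac{1}{-52575 - - \frac{101}{9}} = \frac{1}{-52575 + \left(-4 + \frac{137}{9}\right)} = \frac{1}{-52575 + \frac{101}{9}} = \frac{1}{- \frac{473074}{9}} = - \frac{9}{473074}$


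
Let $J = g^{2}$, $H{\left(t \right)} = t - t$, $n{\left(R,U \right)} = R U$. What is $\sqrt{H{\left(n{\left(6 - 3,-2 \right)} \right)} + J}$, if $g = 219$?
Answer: $219$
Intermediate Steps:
$H{\left(t \right)} = 0$
$J = 47961$ ($J = 219^{2} = 47961$)
$\sqrt{H{\left(n{\left(6 - 3,-2 \right)} \right)} + J} = \sqrt{0 + 47961} = \sqrt{47961} = 219$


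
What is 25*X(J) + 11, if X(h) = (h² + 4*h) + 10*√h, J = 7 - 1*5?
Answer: 311 + 250*√2 ≈ 664.55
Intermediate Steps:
J = 2 (J = 7 - 5 = 2)
X(h) = h² + 4*h + 10*√h
25*X(J) + 11 = 25*(2² + 4*2 + 10*√2) + 11 = 25*(4 + 8 + 10*√2) + 11 = 25*(12 + 10*√2) + 11 = (300 + 250*√2) + 11 = 311 + 250*√2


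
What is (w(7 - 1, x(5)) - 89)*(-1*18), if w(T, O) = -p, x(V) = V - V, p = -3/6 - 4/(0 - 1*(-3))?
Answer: 1569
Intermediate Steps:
p = -11/6 (p = -3*⅙ - 4/(0 + 3) = -½ - 4/3 = -11/6 ≈ -1.8333)
x(V) = 0
w(T, O) = 11/6 (w(T, O) = -1*(-11/6) = 11/6)
(w(7 - 1, x(5)) - 89)*(-1*18) = (11/6 - 89)*(-1*18) = -523/6*(-18) = 1569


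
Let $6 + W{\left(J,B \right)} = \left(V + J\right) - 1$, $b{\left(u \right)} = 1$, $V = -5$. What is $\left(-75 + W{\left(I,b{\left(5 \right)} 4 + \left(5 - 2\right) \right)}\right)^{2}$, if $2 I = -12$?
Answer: $8649$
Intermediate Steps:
$I = -6$ ($I = \frac{1}{2} \left(-12\right) = -6$)
$W{\left(J,B \right)} = -12 + J$ ($W{\left(J,B \right)} = -6 + \left(\left(-5 + J\right) - 1\right) = -6 + \left(-6 + J\right) = -12 + J$)
$\left(-75 + W{\left(I,b{\left(5 \right)} 4 + \left(5 - 2\right) \right)}\right)^{2} = \left(-75 - 18\right)^{2} = \left(-93\right)^{2} = 8649$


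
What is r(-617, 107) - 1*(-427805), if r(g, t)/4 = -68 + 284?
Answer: 428669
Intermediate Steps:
r(g, t) = 864 (r(g, t) = 4*(-68 + 284) = 4*216 = 864)
r(-617, 107) - 1*(-427805) = 864 - 1*(-427805) = 864 + 427805 = 428669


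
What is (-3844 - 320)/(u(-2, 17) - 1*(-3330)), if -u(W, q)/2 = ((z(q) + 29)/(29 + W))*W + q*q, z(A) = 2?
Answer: -28107/18607 ≈ -1.5106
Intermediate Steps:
u(W, q) = -2*q**2 - 62*W/(29 + W) (u(W, q) = -2*(((2 + 29)/(29 + W))*W + q*q) = -2*((31/(29 + W))*W + q**2) = -2*(31*W/(29 + W) + q**2) = -2*(q**2 + 31*W/(29 + W)) = -2*q**2 - 62*W/(29 + W))
(-3844 - 320)/(u(-2, 17) - 1*(-3330)) = (-3844 - 320)/(2*(-31*(-2) - 29*17**2 - 1*(-2)*17**2)/(29 - 2) - 1*(-3330)) = -4164/(2*(62 - 29*289 - 1*(-2)*289)/27 + 3330) = -4164/(2*(1/27)*(62 - 8381 + 578) + 3330) = -4164/(2*(1/27)*(-7741) + 3330) = -4164/(-15482/27 + 3330) = -4164/74428/27 = -4164*27/74428 = -28107/18607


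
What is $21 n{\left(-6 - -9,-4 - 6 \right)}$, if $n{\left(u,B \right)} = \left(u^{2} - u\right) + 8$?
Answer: $294$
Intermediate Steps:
$n{\left(u,B \right)} = 8 + u^{2} - u$
$21 n{\left(-6 - -9,-4 - 6 \right)} = 21 \left(8 + \left(-6 - -9\right)^{2} - \left(-6 - -9\right)\right) = 21 \left(8 + \left(-6 + 9\right)^{2} - \left(-6 + 9\right)\right) = 21 \left(8 + 3^{2} - 3\right) = 21 \left(8 + 9 - 3\right) = 21 \cdot 14 = 294$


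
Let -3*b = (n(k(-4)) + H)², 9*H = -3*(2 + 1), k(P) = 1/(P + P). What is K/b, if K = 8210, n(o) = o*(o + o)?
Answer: -25221120/961 ≈ -26245.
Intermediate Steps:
k(P) = 1/(2*P)
n(o) = 2*o² (n(o) = o*(2*o) = 2*o²)
H = -1 (H = (-3*(2 + 1))/9 = (-3*3)/9 = (⅑)*(-9) = -1)
b = -961/3072 (b = -(2*((½)/(-4))² - 1)²/3 = -(2*((½)*(-¼))² - 1)²/3 = -(2*(-⅛)² - 1)²/3 = -(2*(1/64) - 1)²/3 = -(1/32 - 1)²/3 = -(-31/32)²/3 = -⅓*961/1024 = -961/3072 ≈ -0.31283)
K/b = 8210/(-961/3072) = 8210*(-3072/961) = -25221120/961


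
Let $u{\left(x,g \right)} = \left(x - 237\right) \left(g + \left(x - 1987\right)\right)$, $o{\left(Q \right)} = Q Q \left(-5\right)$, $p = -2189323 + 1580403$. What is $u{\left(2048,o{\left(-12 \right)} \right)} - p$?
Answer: $-584529$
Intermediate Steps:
$p = -608920$
$o{\left(Q \right)} = - 5 Q^{2}$ ($o{\left(Q \right)} = Q^{2} \left(-5\right) = - 5 Q^{2}$)
$u{\left(x,g \right)} = \left(-237 + x\right) \left(-1987 + g + x\right)$ ($u{\left(x,g \right)} = \left(-237 + x\right) \left(g + \left(-1987 + x\right)\right) = \left(-237 + x\right) \left(-1987 + g + x\right)$)
$u{\left(2048,o{\left(-12 \right)} \right)} - p = \left(470919 + 2048^{2} - 4554752 - 237 \left(- 5 \left(-12\right)^{2}\right) + - 5 \left(-12\right)^{2} \cdot 2048\right) - -608920 = \left(470919 + 4194304 - 4554752 - 237 \left(\left(-5\right) 144\right) + \left(-5\right) 144 \cdot 2048\right) + 608920 = \left(470919 + 4194304 - 4554752 - -170640 - 1474560\right) + 608920 = \left(470919 + 4194304 - 4554752 + 170640 - 1474560\right) + 608920 = -1193449 + 608920 = -584529$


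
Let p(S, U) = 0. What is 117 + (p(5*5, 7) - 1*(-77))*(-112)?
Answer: -8507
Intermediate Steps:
117 + (p(5*5, 7) - 1*(-77))*(-112) = 117 + (0 - 1*(-77))*(-112) = 117 + (0 + 77)*(-112) = 117 + 77*(-112) = 117 - 8624 = -8507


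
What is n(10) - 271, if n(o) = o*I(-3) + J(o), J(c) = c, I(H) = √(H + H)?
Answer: -261 + 10*I*√6 ≈ -261.0 + 24.495*I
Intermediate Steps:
I(H) = √2*√H (I(H) = √(2*H) = √2*√H)
n(o) = o + I*o*√6 (n(o) = o*(√2*√(-3)) + o = o*(√2*(I*√3)) + o = o*(I*√6) + o = I*o*√6 + o = o + I*o*√6)
n(10) - 271 = 10*(1 + I*√6) - 271 = (10 + 10*I*√6) - 271 = -261 + 10*I*√6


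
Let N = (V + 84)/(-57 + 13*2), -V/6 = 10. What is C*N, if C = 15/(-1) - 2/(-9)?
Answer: 1064/93 ≈ 11.441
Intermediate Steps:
V = -60 (V = -6*10 = -60)
N = -24/31 (N = (-60 + 84)/(-57 + 13*2) = 24/(-57 + 26) = 24/(-31) = 24*(-1/31) = -24/31 ≈ -0.77419)
C = -133/9 (C = 15*(-1) - 2*(-⅑) = -15 + 2/9 = -133/9 ≈ -14.778)
C*N = -133/9*(-24/31) = 1064/93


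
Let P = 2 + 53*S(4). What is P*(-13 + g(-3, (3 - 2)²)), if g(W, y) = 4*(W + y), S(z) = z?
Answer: -4494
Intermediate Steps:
g(W, y) = 4*W + 4*y
P = 214 (P = 2 + 53*4 = 2 + 212 = 214)
P*(-13 + g(-3, (3 - 2)²)) = 214*(-13 + (4*(-3) + 4*(3 - 2)²)) = 214*(-13 + (-12 + 4*1²)) = 214*(-13 + (-12 + 4*1)) = 214*(-13 + (-12 + 4)) = 214*(-13 - 8) = 214*(-21) = -4494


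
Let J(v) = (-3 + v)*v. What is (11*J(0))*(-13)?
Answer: 0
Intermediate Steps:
J(v) = v*(-3 + v)
(11*J(0))*(-13) = (11*(0*(-3 + 0)))*(-13) = (11*(0*(-3)))*(-13) = (11*0)*(-13) = 0*(-13) = 0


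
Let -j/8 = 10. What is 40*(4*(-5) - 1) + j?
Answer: -920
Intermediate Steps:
j = -80 (j = -8*10 = -80)
40*(4*(-5) - 1) + j = 40*(4*(-5) - 1) - 80 = 40*(-20 - 1) - 80 = 40*(-21) - 80 = -840 - 80 = -920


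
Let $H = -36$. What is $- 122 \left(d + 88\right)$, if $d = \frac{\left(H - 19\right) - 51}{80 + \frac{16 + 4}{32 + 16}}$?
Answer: $- \frac{10205056}{965} \approx -10575.0$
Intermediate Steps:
$d = - \frac{1272}{965}$ ($d = \frac{\left(-36 - 19\right) - 51}{80 + \frac{16 + 4}{32 + 16}} = \frac{-55 - 51}{80 + \frac{20}{48}} = - \frac{106}{80 + 20 \cdot \frac{1}{48}} = - \frac{106}{80 + \frac{5}{12}} = - \frac{106}{\frac{965}{12}} = \left(-106\right) \frac{12}{965} = - \frac{1272}{965} \approx -1.3181$)
$- 122 \left(d + 88\right) = - 122 \left(- \frac{1272}{965} + 88\right) = \left(-122\right) \frac{83648}{965} = - \frac{10205056}{965}$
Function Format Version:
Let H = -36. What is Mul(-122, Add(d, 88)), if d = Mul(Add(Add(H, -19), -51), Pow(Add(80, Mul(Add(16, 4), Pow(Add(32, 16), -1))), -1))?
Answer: Rational(-10205056, 965) ≈ -10575.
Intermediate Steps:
d = Rational(-1272, 965) (d = Mul(Add(Add(-36, -19), -51), Pow(Add(80, Mul(Add(16, 4), Pow(Add(32, 16), -1))), -1)) = Mul(Add(-55, -51), Pow(Add(80, Mul(20, Pow(48, -1))), -1)) = Mul(-106, Pow(Add(80, Mul(20, Rational(1, 48))), -1)) = Mul(-106, Pow(Add(80, Rational(5, 12)), -1)) = Mul(-106, Pow(Rational(965, 12), -1)) = Mul(-106, Rational(12, 965)) = Rational(-1272, 965) ≈ -1.3181)
Mul(-122, Add(d, 88)) = Mul(-122, Add(Rational(-1272, 965), 88)) = Mul(-122, Rational(83648, 965)) = Rational(-10205056, 965)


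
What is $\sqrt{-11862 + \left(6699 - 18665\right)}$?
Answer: $2 i \sqrt{5957} \approx 154.36 i$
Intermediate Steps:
$\sqrt{-11862 + \left(6699 - 18665\right)} = \sqrt{-11862 - 11966} = \sqrt{-23828} = 2 i \sqrt{5957}$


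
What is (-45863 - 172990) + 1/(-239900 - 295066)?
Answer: -117078913999/534966 ≈ -2.1885e+5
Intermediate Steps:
(-45863 - 172990) + 1/(-239900 - 295066) = -218853 + 1/(-534966) = -218853 - 1/534966 = -117078913999/534966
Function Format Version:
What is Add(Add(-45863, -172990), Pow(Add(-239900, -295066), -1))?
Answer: Rational(-117078913999, 534966) ≈ -2.1885e+5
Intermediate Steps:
Add(Add(-45863, -172990), Pow(Add(-239900, -295066), -1)) = Add(-218853, Pow(-534966, -1)) = Add(-218853, Rational(-1, 534966)) = Rational(-117078913999, 534966)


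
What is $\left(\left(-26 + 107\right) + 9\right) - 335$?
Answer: $-245$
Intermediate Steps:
$\left(\left(-26 + 107\right) + 9\right) - 335 = \left(81 + 9\right) - 335 = 90 - 335 = -245$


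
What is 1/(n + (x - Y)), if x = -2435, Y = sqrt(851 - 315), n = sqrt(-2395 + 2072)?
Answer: -1/(2435 + 2*sqrt(134) - I*sqrt(323)) ≈ -0.00040679 - 2.9741e-6*I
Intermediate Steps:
n = I*sqrt(323) (n = sqrt(-323) = I*sqrt(323) ≈ 17.972*I)
Y = 2*sqrt(134) (Y = sqrt(536) = 2*sqrt(134) ≈ 23.152)
1/(n + (x - Y)) = 1/(I*sqrt(323) + (-2435 - 2*sqrt(134))) = 1/(-2435 - 2*sqrt(134) + I*sqrt(323))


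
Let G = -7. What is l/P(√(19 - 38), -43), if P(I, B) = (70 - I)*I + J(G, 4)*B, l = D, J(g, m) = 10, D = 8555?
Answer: -3516105/262021 - 598850*I*√19/262021 ≈ -13.419 - 9.9623*I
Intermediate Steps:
l = 8555
P(I, B) = 10*B + I*(70 - I) (P(I, B) = (70 - I)*I + 10*B = I*(70 - I) + 10*B = 10*B + I*(70 - I))
l/P(√(19 - 38), -43) = 8555/(-(√(19 - 38))² + 10*(-43) + 70*√(19 - 38)) = 8555/(-(√(-19))² - 430 + 70*√(-19)) = 8555/(-(I*√19)² - 430 + 70*(I*√19)) = 8555/(-1*(-19) - 430 + 70*I*√19) = 8555/(19 - 430 + 70*I*√19) = 8555/(-411 + 70*I*√19)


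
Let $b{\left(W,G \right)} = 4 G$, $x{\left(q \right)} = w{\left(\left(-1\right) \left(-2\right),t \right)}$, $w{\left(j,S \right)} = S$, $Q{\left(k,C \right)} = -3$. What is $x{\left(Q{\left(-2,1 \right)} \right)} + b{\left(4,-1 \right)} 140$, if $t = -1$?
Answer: $-561$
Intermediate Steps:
$x{\left(q \right)} = -1$
$x{\left(Q{\left(-2,1 \right)} \right)} + b{\left(4,-1 \right)} 140 = -1 + 4 \left(-1\right) 140 = -1 - 560 = -561$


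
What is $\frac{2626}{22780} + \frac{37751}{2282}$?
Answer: $\frac{15463577}{928285} \approx 16.658$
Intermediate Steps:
$\frac{2626}{22780} + \frac{37751}{2282} = 2626 \cdot \frac{1}{22780} + 37751 \cdot \frac{1}{2282} = \frac{1313}{11390} + \frac{5393}{326} = \frac{15463577}{928285}$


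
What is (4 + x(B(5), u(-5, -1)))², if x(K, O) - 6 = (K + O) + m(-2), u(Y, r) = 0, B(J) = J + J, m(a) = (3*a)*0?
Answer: 400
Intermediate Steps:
m(a) = 0
B(J) = 2*J
x(K, O) = 6 + K + O (x(K, O) = 6 + ((K + O) + 0) = 6 + (K + O) = 6 + K + O)
(4 + x(B(5), u(-5, -1)))² = (4 + (6 + 2*5 + 0))² = (4 + (6 + 10 + 0))² = (4 + 16)² = 20² = 400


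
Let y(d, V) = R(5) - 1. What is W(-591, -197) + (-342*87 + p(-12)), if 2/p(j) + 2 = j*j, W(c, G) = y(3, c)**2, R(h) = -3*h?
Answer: -2094357/71 ≈ -29498.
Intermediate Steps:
y(d, V) = -16 (y(d, V) = -3*5 - 1 = -15 - 1 = -16)
W(c, G) = 256 (W(c, G) = (-16)**2 = 256)
p(j) = 2/(-2 + j**2) (p(j) = 2/(-2 + j*j) = 2/(-2 + j**2))
W(-591, -197) + (-342*87 + p(-12)) = 256 + (-342*87 + 2/(-2 + (-12)**2)) = 256 + (-29754 + 2/(-2 + 144)) = 256 + (-29754 + 2/142) = 256 + (-29754 + 2*(1/142)) = 256 + (-29754 + 1/71) = 256 - 2112533/71 = -2094357/71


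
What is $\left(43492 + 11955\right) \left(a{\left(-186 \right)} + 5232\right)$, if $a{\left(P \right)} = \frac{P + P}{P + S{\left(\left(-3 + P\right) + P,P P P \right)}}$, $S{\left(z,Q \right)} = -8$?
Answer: $\frac{28149887430}{97} \approx 2.9021 \cdot 10^{8}$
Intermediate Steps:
$a{\left(P \right)} = \frac{2 P}{-8 + P}$ ($a{\left(P \right)} = \frac{P + P}{P - 8} = \frac{2 P}{-8 + P}$)
$\left(43492 + 11955\right) \left(a{\left(-186 \right)} + 5232\right) = \left(43492 + 11955\right) \left(2 \left(-186\right) \frac{1}{-8 - 186} + 5232\right) = 55447 \left(2 \left(-186\right) \frac{1}{-194} + 5232\right) = 55447 \left(2 \left(-186\right) \left(- \frac{1}{194}\right) + 5232\right) = 55447 \left(\frac{186}{97} + 5232\right) = 55447 \cdot \frac{507690}{97} = \frac{28149887430}{97}$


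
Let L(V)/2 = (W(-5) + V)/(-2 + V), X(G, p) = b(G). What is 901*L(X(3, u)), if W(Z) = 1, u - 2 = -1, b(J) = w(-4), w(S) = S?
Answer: 901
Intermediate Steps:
b(J) = -4
u = 1 (u = 2 - 1 = 1)
X(G, p) = -4
L(V) = 2*(1 + V)/(-2 + V) (L(V) = 2*((1 + V)/(-2 + V)) = 2*(1 + V)/(-2 + V))
901*L(X(3, u)) = 901*(2*(1 - 4)/(-2 - 4)) = 901*(2*(-3)/(-6)) = 901*(2*(-1/6)*(-3)) = 901*1 = 901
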